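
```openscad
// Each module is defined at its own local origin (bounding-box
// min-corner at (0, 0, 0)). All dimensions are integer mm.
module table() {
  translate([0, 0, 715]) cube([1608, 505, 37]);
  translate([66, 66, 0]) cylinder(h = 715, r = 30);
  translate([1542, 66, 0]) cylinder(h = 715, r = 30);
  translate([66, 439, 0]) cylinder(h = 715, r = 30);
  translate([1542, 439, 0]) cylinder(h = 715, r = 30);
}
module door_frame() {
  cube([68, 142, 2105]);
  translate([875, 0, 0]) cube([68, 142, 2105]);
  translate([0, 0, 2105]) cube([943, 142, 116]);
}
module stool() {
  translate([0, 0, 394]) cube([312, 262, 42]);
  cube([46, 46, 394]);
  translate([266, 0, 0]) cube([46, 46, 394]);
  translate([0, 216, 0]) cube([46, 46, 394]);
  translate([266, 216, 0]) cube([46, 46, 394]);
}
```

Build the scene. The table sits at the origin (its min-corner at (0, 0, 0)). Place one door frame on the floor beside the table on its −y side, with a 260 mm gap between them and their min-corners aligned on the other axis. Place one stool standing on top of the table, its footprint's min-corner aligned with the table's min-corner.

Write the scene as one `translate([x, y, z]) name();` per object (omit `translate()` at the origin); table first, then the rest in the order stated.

table();
translate([0, -402, 0]) door_frame();
translate([0, 0, 752]) stool();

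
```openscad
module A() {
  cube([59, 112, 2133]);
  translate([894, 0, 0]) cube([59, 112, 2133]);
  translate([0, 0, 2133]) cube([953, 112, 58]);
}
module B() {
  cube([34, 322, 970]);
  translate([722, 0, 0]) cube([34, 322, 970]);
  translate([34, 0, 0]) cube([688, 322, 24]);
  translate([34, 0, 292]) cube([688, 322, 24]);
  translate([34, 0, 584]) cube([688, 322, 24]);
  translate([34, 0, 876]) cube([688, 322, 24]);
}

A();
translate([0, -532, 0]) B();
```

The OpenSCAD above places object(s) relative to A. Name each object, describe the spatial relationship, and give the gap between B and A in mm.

A is a door frame. B is a bookshelf. The bookshelf is on the floor beside the door frame on its −y side. The gap between the bookshelf and the door frame is 210 mm.

The bookshelf's nearest face is 210 mm from the door frame's −y face.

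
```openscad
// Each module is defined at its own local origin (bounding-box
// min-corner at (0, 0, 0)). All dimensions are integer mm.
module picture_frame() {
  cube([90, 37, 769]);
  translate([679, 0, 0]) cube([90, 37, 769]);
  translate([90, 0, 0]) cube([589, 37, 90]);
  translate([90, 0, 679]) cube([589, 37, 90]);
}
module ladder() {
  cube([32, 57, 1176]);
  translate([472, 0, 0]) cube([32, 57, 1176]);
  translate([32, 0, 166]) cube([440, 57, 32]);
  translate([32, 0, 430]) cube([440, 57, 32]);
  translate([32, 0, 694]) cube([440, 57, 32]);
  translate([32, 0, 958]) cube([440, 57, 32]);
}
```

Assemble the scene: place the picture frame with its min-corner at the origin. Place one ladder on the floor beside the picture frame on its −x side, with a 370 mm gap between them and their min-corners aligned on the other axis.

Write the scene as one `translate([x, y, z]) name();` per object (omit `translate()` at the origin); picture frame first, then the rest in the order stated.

picture_frame();
translate([-874, 0, 0]) ladder();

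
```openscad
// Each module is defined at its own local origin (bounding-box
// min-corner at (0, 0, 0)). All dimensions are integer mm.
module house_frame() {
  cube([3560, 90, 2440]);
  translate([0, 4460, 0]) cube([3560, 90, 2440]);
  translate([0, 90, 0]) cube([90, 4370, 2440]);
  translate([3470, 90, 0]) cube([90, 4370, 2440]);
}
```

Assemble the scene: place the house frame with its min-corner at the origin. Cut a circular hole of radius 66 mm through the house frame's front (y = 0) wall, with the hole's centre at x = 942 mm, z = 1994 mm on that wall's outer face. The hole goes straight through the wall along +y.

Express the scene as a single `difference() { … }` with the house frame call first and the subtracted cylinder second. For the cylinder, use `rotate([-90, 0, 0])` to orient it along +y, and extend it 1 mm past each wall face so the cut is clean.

difference() {
  house_frame();
  translate([942, -1, 1994]) rotate([-90, 0, 0]) cylinder(h = 92, r = 66);
}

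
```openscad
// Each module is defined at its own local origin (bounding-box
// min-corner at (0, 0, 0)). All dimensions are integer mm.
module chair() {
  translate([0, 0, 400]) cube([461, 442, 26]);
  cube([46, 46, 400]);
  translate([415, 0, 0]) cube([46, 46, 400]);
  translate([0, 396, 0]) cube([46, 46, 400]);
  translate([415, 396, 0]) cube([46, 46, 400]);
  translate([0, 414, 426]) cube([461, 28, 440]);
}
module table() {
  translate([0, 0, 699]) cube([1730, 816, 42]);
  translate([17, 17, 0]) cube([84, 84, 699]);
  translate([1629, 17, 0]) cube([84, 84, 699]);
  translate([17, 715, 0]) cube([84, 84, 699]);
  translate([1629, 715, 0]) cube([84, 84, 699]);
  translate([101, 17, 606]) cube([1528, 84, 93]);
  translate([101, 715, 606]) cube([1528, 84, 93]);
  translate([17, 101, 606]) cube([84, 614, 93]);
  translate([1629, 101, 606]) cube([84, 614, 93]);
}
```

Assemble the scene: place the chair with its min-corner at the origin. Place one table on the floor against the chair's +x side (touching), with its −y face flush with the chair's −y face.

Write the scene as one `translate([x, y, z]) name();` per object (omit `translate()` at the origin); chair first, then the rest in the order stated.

chair();
translate([461, 0, 0]) table();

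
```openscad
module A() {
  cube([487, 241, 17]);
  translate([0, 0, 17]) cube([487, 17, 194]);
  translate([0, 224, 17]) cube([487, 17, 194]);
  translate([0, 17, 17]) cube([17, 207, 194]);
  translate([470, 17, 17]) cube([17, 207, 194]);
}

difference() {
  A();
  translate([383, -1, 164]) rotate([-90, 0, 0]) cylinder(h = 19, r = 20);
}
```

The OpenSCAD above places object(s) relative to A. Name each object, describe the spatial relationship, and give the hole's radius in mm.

A is an open box. The open box has a circular hole through its front wall. The hole's radius is 20 mm.

The subtracted cylinder has r = 20 mm.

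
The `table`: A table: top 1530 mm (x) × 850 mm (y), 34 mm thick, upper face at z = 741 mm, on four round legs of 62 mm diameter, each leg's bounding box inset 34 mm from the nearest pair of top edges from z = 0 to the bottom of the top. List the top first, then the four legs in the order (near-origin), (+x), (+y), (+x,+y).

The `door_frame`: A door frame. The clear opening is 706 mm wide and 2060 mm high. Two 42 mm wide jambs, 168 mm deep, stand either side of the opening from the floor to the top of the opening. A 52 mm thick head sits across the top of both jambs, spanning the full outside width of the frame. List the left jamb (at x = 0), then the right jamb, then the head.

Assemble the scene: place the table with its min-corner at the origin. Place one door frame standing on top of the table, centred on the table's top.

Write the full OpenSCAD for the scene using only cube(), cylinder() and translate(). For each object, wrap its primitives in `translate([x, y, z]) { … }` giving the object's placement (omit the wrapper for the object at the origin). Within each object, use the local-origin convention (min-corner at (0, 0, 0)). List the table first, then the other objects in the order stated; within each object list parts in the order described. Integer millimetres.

translate([0, 0, 707]) cube([1530, 850, 34]);
translate([65, 65, 0]) cylinder(h = 707, r = 31);
translate([1465, 65, 0]) cylinder(h = 707, r = 31);
translate([65, 785, 0]) cylinder(h = 707, r = 31);
translate([1465, 785, 0]) cylinder(h = 707, r = 31);
translate([370, 341, 741]) {
  cube([42, 168, 2060]);
  translate([748, 0, 0]) cube([42, 168, 2060]);
  translate([0, 0, 2060]) cube([790, 168, 52]);
}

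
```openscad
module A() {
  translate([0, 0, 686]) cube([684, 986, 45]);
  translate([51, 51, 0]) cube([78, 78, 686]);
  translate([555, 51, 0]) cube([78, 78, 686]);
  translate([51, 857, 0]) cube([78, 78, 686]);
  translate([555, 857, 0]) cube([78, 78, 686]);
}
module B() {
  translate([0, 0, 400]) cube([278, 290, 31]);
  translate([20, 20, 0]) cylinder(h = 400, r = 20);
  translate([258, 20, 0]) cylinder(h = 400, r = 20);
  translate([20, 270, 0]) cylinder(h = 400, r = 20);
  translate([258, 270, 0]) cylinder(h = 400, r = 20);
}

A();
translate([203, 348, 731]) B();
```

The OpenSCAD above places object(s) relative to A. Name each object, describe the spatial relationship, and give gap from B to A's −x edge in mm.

The stool's min-x is at 203; the table's min-x is 0; gap = 203 mm.

A is a table. B is a stool. The stool is on top of the table, centred. The gap from the stool to the table's −x edge is 203 mm.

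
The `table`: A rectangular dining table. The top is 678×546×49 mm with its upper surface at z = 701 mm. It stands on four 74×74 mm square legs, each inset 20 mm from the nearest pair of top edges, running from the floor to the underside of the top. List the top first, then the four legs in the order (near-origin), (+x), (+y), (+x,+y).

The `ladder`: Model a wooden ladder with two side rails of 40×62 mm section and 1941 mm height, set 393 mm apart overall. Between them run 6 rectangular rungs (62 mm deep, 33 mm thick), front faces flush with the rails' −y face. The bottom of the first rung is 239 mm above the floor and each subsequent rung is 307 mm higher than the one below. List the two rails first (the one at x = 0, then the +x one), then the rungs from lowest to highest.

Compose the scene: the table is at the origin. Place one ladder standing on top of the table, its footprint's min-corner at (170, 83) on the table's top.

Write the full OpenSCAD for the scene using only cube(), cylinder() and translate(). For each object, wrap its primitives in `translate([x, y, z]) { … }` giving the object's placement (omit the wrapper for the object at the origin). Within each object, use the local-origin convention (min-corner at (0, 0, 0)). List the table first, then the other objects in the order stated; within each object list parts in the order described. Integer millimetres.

translate([0, 0, 652]) cube([678, 546, 49]);
translate([20, 20, 0]) cube([74, 74, 652]);
translate([584, 20, 0]) cube([74, 74, 652]);
translate([20, 452, 0]) cube([74, 74, 652]);
translate([584, 452, 0]) cube([74, 74, 652]);
translate([170, 83, 701]) {
  cube([40, 62, 1941]);
  translate([353, 0, 0]) cube([40, 62, 1941]);
  translate([40, 0, 239]) cube([313, 62, 33]);
  translate([40, 0, 546]) cube([313, 62, 33]);
  translate([40, 0, 853]) cube([313, 62, 33]);
  translate([40, 0, 1160]) cube([313, 62, 33]);
  translate([40, 0, 1467]) cube([313, 62, 33]);
  translate([40, 0, 1774]) cube([313, 62, 33]);
}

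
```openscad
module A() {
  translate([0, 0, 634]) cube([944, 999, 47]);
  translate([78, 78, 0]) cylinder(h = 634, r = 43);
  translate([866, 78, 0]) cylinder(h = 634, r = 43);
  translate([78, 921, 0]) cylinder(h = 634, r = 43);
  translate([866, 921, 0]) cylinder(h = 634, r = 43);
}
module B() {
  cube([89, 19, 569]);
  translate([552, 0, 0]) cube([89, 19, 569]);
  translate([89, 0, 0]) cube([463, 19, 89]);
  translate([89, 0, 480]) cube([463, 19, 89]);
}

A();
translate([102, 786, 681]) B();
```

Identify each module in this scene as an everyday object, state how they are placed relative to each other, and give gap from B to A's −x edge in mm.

The picture frame's min-x is at 102; the table's min-x is 0; gap = 102 mm.

A is a table. B is a picture frame. The picture frame is on top of the table. The gap from the picture frame to the table's −x edge is 102 mm.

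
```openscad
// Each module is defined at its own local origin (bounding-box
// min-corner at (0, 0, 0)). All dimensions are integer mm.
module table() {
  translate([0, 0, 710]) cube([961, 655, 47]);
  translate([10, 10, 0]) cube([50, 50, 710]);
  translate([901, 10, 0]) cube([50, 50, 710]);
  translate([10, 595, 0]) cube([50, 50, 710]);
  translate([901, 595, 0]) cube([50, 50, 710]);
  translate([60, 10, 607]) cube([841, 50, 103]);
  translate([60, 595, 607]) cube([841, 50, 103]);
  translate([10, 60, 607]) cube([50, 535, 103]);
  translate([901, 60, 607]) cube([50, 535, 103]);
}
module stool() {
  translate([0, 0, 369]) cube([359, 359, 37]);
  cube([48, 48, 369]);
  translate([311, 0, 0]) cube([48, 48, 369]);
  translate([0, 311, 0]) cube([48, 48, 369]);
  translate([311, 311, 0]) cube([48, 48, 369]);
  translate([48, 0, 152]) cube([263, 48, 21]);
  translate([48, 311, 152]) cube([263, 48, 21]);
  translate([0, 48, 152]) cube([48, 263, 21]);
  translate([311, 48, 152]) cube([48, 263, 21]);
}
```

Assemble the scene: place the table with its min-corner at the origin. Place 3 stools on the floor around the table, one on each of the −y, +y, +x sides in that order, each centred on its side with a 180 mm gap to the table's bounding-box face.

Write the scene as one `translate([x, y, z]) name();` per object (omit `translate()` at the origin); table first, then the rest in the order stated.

table();
translate([301, -539, 0]) stool();
translate([301, 835, 0]) stool();
translate([1141, 148, 0]) stool();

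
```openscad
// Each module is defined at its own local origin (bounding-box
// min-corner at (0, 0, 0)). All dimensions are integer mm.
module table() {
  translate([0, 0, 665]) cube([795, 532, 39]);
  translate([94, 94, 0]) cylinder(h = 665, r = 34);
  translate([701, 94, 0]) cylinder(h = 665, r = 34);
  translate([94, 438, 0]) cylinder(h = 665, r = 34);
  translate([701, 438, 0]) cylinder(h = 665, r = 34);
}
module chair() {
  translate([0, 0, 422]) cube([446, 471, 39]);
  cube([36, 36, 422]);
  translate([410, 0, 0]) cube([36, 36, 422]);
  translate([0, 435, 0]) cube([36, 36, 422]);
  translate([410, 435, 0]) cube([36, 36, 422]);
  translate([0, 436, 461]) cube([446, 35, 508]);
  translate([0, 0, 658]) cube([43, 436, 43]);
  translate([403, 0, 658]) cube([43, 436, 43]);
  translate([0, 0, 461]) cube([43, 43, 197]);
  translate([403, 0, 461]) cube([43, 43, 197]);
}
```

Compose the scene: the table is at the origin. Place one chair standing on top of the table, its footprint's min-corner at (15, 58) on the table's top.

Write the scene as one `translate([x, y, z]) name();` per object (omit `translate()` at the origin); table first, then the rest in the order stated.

table();
translate([15, 58, 704]) chair();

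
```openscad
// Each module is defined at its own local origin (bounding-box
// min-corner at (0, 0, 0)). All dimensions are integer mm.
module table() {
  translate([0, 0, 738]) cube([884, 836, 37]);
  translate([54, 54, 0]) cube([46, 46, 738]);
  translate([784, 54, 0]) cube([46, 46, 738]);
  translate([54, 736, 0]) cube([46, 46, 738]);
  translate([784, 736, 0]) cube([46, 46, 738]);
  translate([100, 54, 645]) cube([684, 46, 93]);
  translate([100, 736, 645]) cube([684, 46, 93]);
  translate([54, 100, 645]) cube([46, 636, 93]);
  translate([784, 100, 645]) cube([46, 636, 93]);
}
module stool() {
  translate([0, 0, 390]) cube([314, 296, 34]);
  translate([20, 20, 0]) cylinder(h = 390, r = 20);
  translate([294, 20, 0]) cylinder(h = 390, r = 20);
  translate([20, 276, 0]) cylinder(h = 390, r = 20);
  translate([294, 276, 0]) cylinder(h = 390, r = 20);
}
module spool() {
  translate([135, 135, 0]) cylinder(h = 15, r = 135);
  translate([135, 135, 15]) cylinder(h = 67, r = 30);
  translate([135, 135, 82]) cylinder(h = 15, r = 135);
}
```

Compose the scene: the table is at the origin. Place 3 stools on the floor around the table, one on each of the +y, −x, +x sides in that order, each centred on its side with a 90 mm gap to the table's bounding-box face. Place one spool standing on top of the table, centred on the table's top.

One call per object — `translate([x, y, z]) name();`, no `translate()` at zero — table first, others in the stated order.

table();
translate([285, 926, 0]) stool();
translate([-404, 270, 0]) stool();
translate([974, 270, 0]) stool();
translate([307, 283, 775]) spool();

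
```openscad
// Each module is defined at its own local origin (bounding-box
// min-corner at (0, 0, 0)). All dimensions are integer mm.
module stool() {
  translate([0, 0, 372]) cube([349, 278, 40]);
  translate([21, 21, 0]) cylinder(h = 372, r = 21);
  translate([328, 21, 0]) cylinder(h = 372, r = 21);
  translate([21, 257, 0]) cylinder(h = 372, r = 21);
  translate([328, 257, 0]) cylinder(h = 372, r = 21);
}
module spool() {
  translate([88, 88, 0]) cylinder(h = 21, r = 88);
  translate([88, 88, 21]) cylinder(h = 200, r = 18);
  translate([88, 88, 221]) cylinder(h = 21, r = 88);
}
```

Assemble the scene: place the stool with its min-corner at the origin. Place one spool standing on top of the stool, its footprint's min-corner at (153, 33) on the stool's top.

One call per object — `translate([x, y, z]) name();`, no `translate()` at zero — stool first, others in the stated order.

stool();
translate([153, 33, 412]) spool();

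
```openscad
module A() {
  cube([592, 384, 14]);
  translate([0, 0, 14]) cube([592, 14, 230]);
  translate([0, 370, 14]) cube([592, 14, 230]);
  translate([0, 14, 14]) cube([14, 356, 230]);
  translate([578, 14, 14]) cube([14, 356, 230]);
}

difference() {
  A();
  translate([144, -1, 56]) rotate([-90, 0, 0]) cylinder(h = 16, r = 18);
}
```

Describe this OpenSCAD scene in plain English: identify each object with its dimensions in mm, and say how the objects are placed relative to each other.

A is an open storage box with external size 592×384×244 mm and wall thickness 14 mm (the base is also 14 mm thick). The base covers the whole footprint; the four walls stand on the base, with the y-facing walls full-width and the x-facing walls fitting between their inner faces.

The open box has a circular hole of radius 18 mm through its front wall, centred at (x = 144, z = 56).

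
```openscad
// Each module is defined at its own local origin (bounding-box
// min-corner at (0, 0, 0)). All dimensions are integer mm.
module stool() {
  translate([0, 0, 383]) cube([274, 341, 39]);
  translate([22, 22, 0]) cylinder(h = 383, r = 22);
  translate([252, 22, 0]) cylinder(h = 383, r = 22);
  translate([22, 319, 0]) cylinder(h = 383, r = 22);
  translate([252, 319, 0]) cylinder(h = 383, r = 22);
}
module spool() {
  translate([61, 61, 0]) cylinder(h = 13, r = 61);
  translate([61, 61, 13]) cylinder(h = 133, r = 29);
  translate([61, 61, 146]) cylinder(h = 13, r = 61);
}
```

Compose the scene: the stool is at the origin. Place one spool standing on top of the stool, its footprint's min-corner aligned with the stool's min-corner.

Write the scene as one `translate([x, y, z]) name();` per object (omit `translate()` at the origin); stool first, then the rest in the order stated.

stool();
translate([0, 0, 422]) spool();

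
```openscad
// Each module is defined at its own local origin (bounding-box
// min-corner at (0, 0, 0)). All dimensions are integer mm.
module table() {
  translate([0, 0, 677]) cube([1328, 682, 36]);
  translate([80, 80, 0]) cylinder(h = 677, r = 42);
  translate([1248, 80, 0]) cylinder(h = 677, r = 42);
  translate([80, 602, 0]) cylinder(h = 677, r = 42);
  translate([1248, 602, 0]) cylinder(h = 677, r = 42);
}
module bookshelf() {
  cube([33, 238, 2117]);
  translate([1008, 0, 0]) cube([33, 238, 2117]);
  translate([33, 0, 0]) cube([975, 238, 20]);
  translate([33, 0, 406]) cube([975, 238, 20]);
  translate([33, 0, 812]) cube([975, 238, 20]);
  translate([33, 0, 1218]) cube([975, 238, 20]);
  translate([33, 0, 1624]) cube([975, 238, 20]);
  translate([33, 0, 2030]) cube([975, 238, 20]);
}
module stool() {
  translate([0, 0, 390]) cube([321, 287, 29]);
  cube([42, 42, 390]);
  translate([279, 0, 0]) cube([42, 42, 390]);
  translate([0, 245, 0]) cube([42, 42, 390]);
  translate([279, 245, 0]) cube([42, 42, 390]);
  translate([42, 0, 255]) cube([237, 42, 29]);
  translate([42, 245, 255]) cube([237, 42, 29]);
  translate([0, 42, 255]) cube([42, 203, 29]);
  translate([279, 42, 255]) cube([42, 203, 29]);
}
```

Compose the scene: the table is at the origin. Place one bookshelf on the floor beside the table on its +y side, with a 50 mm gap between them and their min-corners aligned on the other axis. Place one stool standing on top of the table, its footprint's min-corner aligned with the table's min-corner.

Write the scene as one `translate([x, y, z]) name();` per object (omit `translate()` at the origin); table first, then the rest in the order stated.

table();
translate([0, 732, 0]) bookshelf();
translate([0, 0, 713]) stool();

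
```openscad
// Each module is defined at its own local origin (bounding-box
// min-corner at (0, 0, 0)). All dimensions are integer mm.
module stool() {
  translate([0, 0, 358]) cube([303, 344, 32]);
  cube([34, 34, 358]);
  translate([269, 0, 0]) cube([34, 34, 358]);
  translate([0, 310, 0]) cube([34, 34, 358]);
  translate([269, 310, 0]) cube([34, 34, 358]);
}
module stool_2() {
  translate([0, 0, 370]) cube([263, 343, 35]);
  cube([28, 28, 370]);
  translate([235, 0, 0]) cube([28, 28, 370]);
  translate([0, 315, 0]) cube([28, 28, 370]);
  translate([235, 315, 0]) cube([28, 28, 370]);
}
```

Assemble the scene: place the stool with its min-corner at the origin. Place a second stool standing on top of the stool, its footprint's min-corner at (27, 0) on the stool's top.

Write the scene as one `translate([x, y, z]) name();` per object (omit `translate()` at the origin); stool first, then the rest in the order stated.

stool();
translate([27, 0, 390]) stool_2();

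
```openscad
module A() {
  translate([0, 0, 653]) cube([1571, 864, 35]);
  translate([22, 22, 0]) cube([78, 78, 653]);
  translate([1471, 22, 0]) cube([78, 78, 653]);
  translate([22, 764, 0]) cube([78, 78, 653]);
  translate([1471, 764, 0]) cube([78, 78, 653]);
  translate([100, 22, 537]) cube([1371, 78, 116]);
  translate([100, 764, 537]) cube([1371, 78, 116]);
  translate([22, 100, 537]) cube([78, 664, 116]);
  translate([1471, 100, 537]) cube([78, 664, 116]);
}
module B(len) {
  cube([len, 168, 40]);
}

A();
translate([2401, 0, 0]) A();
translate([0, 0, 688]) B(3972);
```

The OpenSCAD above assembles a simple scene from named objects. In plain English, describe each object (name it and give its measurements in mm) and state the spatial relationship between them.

A is a table: top 1571 mm (x) × 864 mm (y), 35 mm thick, upper face at z = 688 mm, on four 78×78 mm square legs, each inset 22 mm from the nearest pair of top edges, running from z = 0 to the bottom of the top. Four apron rails, 78 mm thick and 116 mm tall, run between adjacent legs with their top edges flush with the underside of the top and their outer faces flush with the legs' outer faces.

B is a rectangular beam 3972 mm long (x), 168 mm deep (y), 40 mm thick (z).

The beam spans the tops of two tables placed 830 mm apart, resting at z = 688 mm.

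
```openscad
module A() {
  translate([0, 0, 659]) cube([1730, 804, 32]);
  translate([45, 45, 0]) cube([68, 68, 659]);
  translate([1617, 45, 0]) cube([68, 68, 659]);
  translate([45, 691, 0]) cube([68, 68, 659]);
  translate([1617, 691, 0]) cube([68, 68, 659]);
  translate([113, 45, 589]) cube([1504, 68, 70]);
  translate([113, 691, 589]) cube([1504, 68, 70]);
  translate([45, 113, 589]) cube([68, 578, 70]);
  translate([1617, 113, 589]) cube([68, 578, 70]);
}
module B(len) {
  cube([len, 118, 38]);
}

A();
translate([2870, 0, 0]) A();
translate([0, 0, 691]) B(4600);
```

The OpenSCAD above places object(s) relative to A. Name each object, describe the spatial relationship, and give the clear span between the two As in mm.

Second table starts at x = 2870; first ends at x = 1730; clear span = 2870 − 1730 = 1140 mm.

A is a table. B is a beam. A beam spans the tops of two tables. The clear span between the two tables is 1140 mm.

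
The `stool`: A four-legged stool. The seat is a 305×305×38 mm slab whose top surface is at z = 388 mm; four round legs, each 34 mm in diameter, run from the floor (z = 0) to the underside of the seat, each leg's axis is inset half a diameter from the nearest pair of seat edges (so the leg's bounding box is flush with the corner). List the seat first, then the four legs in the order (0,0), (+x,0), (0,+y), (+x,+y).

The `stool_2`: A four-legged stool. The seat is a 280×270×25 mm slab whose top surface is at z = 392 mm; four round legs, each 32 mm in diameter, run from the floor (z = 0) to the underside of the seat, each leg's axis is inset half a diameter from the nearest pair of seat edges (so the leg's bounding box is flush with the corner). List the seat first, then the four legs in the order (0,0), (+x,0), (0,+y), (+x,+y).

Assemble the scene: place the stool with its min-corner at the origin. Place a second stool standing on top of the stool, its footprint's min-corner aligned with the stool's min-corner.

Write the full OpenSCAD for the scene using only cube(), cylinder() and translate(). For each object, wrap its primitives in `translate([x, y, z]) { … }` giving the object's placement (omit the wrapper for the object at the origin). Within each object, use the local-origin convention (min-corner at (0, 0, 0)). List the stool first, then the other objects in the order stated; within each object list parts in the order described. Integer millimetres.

translate([0, 0, 350]) cube([305, 305, 38]);
translate([17, 17, 0]) cylinder(h = 350, r = 17);
translate([288, 17, 0]) cylinder(h = 350, r = 17);
translate([17, 288, 0]) cylinder(h = 350, r = 17);
translate([288, 288, 0]) cylinder(h = 350, r = 17);
translate([0, 0, 388]) {
  translate([0, 0, 367]) cube([280, 270, 25]);
  translate([16, 16, 0]) cylinder(h = 367, r = 16);
  translate([264, 16, 0]) cylinder(h = 367, r = 16);
  translate([16, 254, 0]) cylinder(h = 367, r = 16);
  translate([264, 254, 0]) cylinder(h = 367, r = 16);
}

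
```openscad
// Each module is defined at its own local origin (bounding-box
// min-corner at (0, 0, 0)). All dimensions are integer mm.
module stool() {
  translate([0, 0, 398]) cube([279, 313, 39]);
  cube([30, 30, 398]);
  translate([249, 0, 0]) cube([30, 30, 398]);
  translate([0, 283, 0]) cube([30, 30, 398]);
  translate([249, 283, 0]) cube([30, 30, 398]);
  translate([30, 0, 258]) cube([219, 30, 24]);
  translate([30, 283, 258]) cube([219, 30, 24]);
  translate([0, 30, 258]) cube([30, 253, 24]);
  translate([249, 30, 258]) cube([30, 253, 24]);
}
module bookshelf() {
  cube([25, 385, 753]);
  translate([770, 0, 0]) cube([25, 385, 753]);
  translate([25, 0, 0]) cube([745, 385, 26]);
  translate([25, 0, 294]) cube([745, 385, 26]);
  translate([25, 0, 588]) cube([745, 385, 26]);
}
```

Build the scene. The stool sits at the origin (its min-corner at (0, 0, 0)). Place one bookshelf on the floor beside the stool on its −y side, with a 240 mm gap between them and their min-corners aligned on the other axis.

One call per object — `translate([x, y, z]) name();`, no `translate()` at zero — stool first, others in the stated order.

stool();
translate([0, -625, 0]) bookshelf();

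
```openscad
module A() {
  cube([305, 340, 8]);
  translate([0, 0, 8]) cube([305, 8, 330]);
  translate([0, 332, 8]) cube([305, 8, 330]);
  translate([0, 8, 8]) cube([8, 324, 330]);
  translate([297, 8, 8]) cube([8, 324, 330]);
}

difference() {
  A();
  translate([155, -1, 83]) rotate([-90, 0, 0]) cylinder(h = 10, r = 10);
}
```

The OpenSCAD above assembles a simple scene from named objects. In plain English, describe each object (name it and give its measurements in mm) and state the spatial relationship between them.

A is an open-topped rectangular box: outside dimensions 305×340×338 mm, with a uniform wall and base thickness of 8 mm. The base is a full 305×340 slab on the floor; four walls sit on top of the base. The front and back walls (the −y and +y sides) span the full width; the two side walls fit between them.

The open box has a circular hole of radius 10 mm through its front wall, centred at (x = 155, z = 83).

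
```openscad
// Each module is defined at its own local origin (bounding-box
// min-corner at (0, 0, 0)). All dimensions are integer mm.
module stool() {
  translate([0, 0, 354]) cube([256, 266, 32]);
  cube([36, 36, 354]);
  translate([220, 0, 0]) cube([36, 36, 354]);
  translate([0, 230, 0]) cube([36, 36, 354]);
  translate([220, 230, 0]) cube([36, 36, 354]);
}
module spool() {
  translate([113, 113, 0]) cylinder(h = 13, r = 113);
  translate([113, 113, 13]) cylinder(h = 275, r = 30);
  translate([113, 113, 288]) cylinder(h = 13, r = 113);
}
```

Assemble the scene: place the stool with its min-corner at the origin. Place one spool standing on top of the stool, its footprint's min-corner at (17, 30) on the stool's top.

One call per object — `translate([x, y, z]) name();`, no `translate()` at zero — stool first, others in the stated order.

stool();
translate([17, 30, 386]) spool();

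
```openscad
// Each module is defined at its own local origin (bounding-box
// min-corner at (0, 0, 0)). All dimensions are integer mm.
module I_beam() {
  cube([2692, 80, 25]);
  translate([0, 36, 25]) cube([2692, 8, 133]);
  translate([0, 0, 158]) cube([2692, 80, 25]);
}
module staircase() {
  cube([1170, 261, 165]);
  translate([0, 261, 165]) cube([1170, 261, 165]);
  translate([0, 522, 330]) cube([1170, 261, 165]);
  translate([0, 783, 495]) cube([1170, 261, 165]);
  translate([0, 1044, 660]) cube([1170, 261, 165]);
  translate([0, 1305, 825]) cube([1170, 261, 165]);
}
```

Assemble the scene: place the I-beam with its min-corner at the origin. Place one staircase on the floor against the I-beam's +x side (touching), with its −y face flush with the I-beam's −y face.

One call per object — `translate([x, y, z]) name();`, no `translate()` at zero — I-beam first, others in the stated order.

I_beam();
translate([2692, 0, 0]) staircase();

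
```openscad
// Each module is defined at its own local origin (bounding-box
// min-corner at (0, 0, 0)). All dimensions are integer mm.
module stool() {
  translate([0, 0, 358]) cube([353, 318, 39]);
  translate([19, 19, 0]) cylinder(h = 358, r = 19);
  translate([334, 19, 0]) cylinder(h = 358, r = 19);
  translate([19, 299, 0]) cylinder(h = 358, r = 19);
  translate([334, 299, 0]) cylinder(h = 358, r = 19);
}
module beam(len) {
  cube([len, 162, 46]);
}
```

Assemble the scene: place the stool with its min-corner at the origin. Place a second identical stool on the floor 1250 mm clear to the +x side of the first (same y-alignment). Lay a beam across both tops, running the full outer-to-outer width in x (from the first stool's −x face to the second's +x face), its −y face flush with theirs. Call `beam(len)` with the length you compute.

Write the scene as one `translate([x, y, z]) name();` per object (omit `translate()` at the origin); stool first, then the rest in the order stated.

stool();
translate([1603, 0, 0]) stool();
translate([0, 0, 397]) beam(1956);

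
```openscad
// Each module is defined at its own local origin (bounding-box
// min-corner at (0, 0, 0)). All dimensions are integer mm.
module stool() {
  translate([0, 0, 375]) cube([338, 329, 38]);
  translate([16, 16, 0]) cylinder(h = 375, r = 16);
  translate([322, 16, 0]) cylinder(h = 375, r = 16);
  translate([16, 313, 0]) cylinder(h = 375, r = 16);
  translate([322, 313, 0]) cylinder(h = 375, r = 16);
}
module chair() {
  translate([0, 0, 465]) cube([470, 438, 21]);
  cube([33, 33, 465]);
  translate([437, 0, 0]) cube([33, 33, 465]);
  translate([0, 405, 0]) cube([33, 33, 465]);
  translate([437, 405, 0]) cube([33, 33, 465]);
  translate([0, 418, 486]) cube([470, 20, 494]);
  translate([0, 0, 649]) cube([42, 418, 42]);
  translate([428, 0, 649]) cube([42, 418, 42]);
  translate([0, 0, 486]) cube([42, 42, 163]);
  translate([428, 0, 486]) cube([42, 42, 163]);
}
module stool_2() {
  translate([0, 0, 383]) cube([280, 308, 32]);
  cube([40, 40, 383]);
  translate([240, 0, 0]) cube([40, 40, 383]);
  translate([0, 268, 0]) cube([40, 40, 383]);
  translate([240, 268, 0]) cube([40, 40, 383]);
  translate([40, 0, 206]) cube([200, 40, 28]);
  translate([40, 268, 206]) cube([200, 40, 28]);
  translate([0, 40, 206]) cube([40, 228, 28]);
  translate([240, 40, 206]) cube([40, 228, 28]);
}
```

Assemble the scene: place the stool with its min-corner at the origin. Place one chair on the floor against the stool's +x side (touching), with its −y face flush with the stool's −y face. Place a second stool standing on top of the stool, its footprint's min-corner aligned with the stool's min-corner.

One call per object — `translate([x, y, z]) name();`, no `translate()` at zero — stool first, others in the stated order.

stool();
translate([338, 0, 0]) chair();
translate([0, 0, 413]) stool_2();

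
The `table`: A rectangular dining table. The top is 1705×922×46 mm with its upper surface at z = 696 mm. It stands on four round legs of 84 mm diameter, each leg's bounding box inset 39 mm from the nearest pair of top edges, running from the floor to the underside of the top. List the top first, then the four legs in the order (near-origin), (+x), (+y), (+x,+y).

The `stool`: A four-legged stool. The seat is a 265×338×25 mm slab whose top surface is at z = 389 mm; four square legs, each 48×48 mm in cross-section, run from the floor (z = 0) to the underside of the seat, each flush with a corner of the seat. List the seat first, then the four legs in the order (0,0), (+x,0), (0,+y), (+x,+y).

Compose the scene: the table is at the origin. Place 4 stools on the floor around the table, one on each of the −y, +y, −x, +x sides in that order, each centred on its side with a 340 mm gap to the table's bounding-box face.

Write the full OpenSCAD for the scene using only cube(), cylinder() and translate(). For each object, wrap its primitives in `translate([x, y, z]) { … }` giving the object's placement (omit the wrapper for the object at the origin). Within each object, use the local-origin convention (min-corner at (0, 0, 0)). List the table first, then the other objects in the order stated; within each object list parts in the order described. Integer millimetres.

translate([0, 0, 650]) cube([1705, 922, 46]);
translate([81, 81, 0]) cylinder(h = 650, r = 42);
translate([1624, 81, 0]) cylinder(h = 650, r = 42);
translate([81, 841, 0]) cylinder(h = 650, r = 42);
translate([1624, 841, 0]) cylinder(h = 650, r = 42);
translate([720, -678, 0]) {
  translate([0, 0, 364]) cube([265, 338, 25]);
  cube([48, 48, 364]);
  translate([217, 0, 0]) cube([48, 48, 364]);
  translate([0, 290, 0]) cube([48, 48, 364]);
  translate([217, 290, 0]) cube([48, 48, 364]);
}
translate([720, 1262, 0]) {
  translate([0, 0, 364]) cube([265, 338, 25]);
  cube([48, 48, 364]);
  translate([217, 0, 0]) cube([48, 48, 364]);
  translate([0, 290, 0]) cube([48, 48, 364]);
  translate([217, 290, 0]) cube([48, 48, 364]);
}
translate([-605, 292, 0]) {
  translate([0, 0, 364]) cube([265, 338, 25]);
  cube([48, 48, 364]);
  translate([217, 0, 0]) cube([48, 48, 364]);
  translate([0, 290, 0]) cube([48, 48, 364]);
  translate([217, 290, 0]) cube([48, 48, 364]);
}
translate([2045, 292, 0]) {
  translate([0, 0, 364]) cube([265, 338, 25]);
  cube([48, 48, 364]);
  translate([217, 0, 0]) cube([48, 48, 364]);
  translate([0, 290, 0]) cube([48, 48, 364]);
  translate([217, 290, 0]) cube([48, 48, 364]);
}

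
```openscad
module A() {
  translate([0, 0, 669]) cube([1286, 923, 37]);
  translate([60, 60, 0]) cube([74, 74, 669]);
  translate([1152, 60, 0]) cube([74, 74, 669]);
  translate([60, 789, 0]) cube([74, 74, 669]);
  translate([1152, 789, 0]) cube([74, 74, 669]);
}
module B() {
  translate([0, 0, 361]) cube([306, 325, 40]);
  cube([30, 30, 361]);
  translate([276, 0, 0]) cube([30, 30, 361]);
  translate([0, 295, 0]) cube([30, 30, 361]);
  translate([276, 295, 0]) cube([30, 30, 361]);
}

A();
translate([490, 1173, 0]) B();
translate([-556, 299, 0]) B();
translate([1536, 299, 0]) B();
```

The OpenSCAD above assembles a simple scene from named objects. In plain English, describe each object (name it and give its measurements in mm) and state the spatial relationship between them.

A is a table: top 1286 mm (x) × 923 mm (y), 37 mm thick, upper face at z = 706 mm, on four 74×74 mm square legs, each inset 60 mm from the nearest pair of top edges, running from z = 0 to the bottom of the top.

B is a simple wooden stool: a rectangular seat 306 mm (x) by 325 mm (y), 40 mm thick, top face at z = 401 mm, on four square legs, each 30×30 mm in cross-section. The legs rest on z = 0, each flush with a corner of the seat.

Three stools sit around the table at the +y, −x, +x sides.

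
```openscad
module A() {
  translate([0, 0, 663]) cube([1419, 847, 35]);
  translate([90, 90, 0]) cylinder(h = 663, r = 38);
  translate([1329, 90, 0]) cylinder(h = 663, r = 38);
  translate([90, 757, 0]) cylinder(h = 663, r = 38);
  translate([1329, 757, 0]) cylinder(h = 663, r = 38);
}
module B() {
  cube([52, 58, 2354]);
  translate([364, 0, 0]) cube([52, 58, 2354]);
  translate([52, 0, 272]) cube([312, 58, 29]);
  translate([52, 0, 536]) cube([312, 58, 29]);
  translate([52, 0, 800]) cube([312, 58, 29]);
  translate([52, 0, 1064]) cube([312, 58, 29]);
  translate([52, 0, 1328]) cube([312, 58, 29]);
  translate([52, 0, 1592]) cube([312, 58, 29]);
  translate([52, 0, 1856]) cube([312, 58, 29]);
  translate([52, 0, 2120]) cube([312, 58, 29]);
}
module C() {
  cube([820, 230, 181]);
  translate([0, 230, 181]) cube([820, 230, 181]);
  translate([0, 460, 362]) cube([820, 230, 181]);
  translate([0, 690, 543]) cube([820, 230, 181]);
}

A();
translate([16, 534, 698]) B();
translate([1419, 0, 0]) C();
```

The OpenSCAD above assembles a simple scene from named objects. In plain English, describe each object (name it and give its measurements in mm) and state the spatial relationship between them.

A is a table with a 1419×847 mm rectangular top, 35 mm thick, top surface at z = 698 mm, supported by four round legs of 76 mm diameter, each leg's bounding box inset 52 mm from the nearest pair of top edges, running from the floor.

B is a wooden ladder with two side rails of 52×58 mm section and 2354 mm height, set 416 mm apart overall. Between them run 8 rectangular rungs (58 mm deep, 29 mm thick), front faces flush with the rails' −y face. The bottom of the first rung is 272 mm above the floor and each subsequent rung is 264 mm higher than the one below.

C is a straight staircase of 4 solid steps. Each step is 820 mm wide (x), 230 mm deep (y, the going) and 181 mm tall (the rise). The first step rests on the floor; each subsequent step sits one going further in +y and one rise higher in +z, directly behind and above the previous step with no overlap.

The ladder is on top of the table. The staircase is against the table's +x side, with their −y faces flush.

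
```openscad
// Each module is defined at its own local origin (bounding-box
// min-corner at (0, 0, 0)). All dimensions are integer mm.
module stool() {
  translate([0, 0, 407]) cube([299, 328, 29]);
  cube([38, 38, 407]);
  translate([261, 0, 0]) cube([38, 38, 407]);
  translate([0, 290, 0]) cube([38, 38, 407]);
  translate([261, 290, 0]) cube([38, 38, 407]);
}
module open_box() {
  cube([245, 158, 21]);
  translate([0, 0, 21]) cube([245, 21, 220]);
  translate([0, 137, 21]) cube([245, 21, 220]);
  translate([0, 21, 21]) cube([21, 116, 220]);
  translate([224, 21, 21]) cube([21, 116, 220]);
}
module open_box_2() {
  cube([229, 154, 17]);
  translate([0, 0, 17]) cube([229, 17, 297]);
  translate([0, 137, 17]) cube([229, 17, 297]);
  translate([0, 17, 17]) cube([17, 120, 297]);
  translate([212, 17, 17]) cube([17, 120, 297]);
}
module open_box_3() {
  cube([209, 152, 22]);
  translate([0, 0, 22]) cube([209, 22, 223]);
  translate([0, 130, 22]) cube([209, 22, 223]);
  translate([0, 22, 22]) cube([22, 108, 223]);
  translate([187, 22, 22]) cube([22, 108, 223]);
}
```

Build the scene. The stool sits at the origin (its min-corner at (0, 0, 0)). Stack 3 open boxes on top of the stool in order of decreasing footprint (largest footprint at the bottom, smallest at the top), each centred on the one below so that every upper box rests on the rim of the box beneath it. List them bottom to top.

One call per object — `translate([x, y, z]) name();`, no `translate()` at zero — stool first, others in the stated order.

stool();
translate([27, 85, 436]) open_box();
translate([35, 87, 677]) open_box_2();
translate([45, 88, 991]) open_box_3();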